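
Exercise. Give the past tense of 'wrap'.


Apply rule: Double final consonant and add -ed. 'wrap' becomes 'wrapped'.

wrapped


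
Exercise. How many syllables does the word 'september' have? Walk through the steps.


Break 'september' into syllables: sep-tem-ber -> sep | tem | ber = 3 syllables

3 syllables


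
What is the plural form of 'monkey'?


Apply rule: Add -s. 'monkey' becomes 'monkeys'.

monkeys


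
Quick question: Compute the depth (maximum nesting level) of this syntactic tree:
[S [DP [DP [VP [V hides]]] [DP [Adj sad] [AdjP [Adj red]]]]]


Count bracket nesting levels:
'[' at pos 0: depth = 1
'[' at pos 3: depth = 2
'[' at pos 7: depth = 3
'[' at pos 11: depth = 4
'[' at pos 15: depth = 5
'[' at pos 27: depth = 3
'[' at pos 31: depth = 4
'[' at pos 41: depth = 4
'[' at pos 47: depth = 5
Maximum depth reached: 5

5


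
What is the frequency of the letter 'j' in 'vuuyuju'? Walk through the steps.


Letter 'j' in 'vuuyuju': found at position(s) 6 = 1 occurrence(s).

1


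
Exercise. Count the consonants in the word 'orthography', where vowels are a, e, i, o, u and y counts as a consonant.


Consonants in 'orthography': r, t, h, g, r, p, h, y = 8 consonants.

8


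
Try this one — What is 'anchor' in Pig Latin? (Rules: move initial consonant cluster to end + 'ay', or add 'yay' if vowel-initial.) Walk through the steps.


'anchor' starts with a vowel, so add 'yay': 'anchoryay'.

anchoryay


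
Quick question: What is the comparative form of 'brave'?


Apply comparative formation (ends in e: add -r): 'brave' -> 'braver'.

braver


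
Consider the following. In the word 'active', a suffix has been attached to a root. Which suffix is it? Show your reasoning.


The word 'active' = 'act' (root) + '-ive' (suffix). The suffix is '-ive'.

ive


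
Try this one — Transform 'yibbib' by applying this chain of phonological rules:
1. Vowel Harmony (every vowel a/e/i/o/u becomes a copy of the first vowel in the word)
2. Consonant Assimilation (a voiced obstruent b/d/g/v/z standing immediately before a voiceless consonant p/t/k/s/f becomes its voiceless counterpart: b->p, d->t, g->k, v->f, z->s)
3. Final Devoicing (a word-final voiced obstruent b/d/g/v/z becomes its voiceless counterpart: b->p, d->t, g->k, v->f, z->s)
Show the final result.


Starting form: 'yibbib'
Rule 1: Vowel Harmony: all vowels already match. No change.
Rule 2: Consonant Assimilation: no voiced obstruent (b/d/g/v/z) stands immediately before a voiceless consonant (p/t/k/s/f). No change.
Rule 3: Final Devoicing: word-final voiced obstruent 'b' becomes voiceless 'p'. 'yibbib' -> 'yibbip'
Final form: 'yibbip'

yibbip


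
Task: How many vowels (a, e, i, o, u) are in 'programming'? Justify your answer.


Vowels in 'programming': o, a, i = 3 vowels.

3


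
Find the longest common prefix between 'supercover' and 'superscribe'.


Compare from the start: 5 characters match: 'super'. Mismatch at position 6: 'c' vs 's'.

super


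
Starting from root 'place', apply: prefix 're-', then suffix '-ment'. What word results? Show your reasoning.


Step 1: Add prefix 're-' to 'place' = 'replace'
Step 2: Add suffix '-ment' to 'replace' = 'replacement'

replacement


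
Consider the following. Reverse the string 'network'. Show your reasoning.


Reverse 'network' character by character: 'krowten'.

krowten


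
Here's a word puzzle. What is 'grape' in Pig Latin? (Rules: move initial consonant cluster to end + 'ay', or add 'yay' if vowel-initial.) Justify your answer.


'grape': move consonant cluster 'gr' to end and add 'ay': 'apegray'.

apegray


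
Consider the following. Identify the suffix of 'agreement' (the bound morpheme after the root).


The word 'agreement' = 'agree' (root) + '-ment' (suffix). The suffix is '-ment'.

ment


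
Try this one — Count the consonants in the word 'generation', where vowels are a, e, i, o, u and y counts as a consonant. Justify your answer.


Consonants in 'generation': g, n, r, t, n = 5 consonants.

5


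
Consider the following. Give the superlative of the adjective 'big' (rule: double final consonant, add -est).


Apply superlative formation (double final consonant, add -est): 'big' -> 'biggest'.

biggest


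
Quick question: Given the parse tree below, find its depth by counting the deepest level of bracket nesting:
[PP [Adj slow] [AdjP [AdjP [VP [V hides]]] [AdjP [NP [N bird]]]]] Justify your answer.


Count bracket nesting levels:
'[' at pos 0: depth = 1
'[' at pos 4: depth = 2
'[' at pos 15: depth = 2
'[' at pos 21: depth = 3
'[' at pos 27: depth = 4
'[' at pos 31: depth = 5
'[' at pos 43: depth = 3
'[' at pos 49: depth = 4
'[' at pos 53: depth = 5
Maximum depth reached: 5

5


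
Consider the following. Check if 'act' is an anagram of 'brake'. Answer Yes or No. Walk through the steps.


Sorted letters of 'act': 'act'
Sorted letters of 'brake': 'abekr'
They do not match.

No


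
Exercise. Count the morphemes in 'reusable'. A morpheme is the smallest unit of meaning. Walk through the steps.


Decomposition: re- (prefix) + use (root) + -able (suffix) = 3 morpheme(s)

3 morphemes


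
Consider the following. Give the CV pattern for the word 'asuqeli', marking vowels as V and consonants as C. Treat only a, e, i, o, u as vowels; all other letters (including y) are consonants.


Letter mapping: a = V, s = C, u = V, q = C, e = V, l = C, i = V.

VCVCVCV


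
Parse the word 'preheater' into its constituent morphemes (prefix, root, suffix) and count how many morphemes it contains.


Step 1: Identify prefix: 'pre' (meaning: before)
Step 2: Identify root: 'heat'
Step 3: Identify suffix(es): 'er'
Decomposition: pre- (prefix: before) + heat (root) + -er (suffix: one who)
Total morphemes: 3

3 morphemes (pre- (prefix: before) + heat (root) + -er (suffix: one who))


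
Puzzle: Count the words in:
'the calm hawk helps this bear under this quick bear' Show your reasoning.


Split into words: the | calm | hawk | helps | this | bear | under | this | quick | bear = 10 words.

10


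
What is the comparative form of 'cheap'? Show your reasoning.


Apply comparative formation (add -er): 'cheap' -> 'cheaper'.

cheaper


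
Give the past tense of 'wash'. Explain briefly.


Apply rule: Add -ed. 'wash' becomes 'washed'.

washed


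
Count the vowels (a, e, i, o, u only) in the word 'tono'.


Vowels in 'tono': o, o = 2 vowels.

2


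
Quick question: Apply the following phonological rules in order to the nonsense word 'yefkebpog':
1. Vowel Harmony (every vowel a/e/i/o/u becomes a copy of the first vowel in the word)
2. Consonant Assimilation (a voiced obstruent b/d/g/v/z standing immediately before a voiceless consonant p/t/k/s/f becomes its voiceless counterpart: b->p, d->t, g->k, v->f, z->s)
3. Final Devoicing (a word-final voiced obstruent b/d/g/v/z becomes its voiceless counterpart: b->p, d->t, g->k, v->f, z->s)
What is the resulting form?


Starting form: 'yefkebpog'
Rule 1: Vowel Harmony: all vowels become 'e' (matching first vowel). 'yefkebpog' -> 'yefkebpeg'
Rule 2: Consonant Assimilation: voiced obstruent before voiceless consonant becomes voiceless ('bp' -> 'pp'). 'yefkebpeg' -> 'yefkeppeg'
Rule 3: Final Devoicing: word-final voiced obstruent 'g' becomes voiceless 'k'. 'yefkeppeg' -> 'yefkeppek'
Final form: 'yefkeppek'

yefkeppek


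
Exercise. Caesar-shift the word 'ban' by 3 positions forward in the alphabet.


Shift each letter by 3: b -> e, a -> d, n -> q. Result: 'edq'.

edq


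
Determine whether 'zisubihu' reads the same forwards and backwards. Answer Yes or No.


Forward: 'zisubihu'
Reversed: 'uhibusiz'
They differ.

No


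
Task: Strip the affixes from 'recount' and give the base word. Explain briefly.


Remove prefix 're' from 'recount' to get root 'count'.

count


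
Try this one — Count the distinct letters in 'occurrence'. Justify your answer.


Unique letters in 'occurrence': {c, e, n, o, r, u} = 6 distinct letters.

6


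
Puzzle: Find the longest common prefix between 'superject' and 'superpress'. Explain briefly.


Compare from the start: 5 characters match: 'super'. Mismatch at position 6: 'j' vs 'p'.

super


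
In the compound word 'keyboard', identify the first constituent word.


Split 'keyboard' into 'key' + 'board'. The first part is 'key'.

key


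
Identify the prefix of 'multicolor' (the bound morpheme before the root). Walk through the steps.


The word 'multicolor' = 'multi' (prefix) + 'color' (root). The prefix is 'multi'.

multi


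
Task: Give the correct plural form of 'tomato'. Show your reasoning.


Apply rule: Add -es (consonant + o). 'tomato' becomes 'tomatoes'.

tomatoes


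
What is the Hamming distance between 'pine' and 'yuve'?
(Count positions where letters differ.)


Alignment:
Position 1: 'p' vs 'y' = DIFFER
Position 2: 'i' vs 'u' = DIFFER
Position 3: 'n' vs 'v' = DIFFER
Position 4: 'e' vs 'e' = match
Total differences: 3

3


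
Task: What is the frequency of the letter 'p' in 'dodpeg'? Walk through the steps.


Letter 'p' in 'dodpeg': found at position(s) 4 = 1 occurrence(s).

1


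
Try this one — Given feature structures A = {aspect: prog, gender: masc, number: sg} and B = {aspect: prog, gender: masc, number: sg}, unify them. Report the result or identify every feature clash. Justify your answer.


Compare features:
aspect: A=prog vs B=prog -> unified: prog
gender: A=masc vs B=masc -> unified: masc
number: A=sg vs B=sg -> unified: sg
No clashes found.

Unified: {aspect: prog, gender: masc, number: sg}


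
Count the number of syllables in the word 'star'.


Break 'star' into syllables: star -> star = 1 syllable

1 syllable


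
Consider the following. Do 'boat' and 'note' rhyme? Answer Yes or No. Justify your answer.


Rime (stressed vowel + following sounds) of 'boat': -oat = /oʊt/
Rime of 'note': -ote = /oʊt/
/oʊt/ and /oʊt/ are the same ending sound, so the words rhyme.

Yes


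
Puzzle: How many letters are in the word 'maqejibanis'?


Spell out 'maqejibanis' and number each letter: m(1), a(2), q(3), e(4), j(5), i(6), b(7), a(8), n(9), i(10), s(11). Total: 11 letters.

11


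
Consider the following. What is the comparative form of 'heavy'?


Apply comparative formation (consonant + y: change y to i, add -er): 'heavy' -> 'heavier'.

heavier


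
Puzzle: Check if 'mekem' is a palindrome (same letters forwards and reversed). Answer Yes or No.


Forward: 'mekem'
Reversed: 'mekem'
They are identical.

Yes


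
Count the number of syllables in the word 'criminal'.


Break 'criminal' into syllables: crim-i-nal -> crim | i | nal = 3 syllables

3 syllables


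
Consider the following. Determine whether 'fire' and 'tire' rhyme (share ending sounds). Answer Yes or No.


Rime (stressed vowel + following sounds) of 'fire': -ire = /aɪər/
Rime of 'tire': -ire = /aɪər/
/aɪər/ and /aɪər/ are the same ending sound, so the words rhyme.

Yes


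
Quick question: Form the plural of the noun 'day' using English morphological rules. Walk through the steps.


Apply rule: Add -s. 'day' becomes 'days'.

days


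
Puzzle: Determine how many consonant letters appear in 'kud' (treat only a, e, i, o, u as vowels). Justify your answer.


Consonants in 'kud': k, d = 2 consonants.

2


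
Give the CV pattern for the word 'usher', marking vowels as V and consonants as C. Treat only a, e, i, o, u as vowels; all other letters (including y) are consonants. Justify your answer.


Letter mapping: u = V, s = C, h = C, e = V, r = C.

VCCVC


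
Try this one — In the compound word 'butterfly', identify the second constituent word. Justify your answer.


Split 'butterfly' into 'butter' + 'fly'. The second part is 'fly'.

fly


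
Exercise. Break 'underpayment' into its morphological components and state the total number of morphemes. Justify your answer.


Step 1: Identify prefix: 'under' (meaning: beneath/insufficient)
Step 2: Identify root: 'pay'
Step 3: Identify suffix(es): 'ment'
Decomposition: under- (prefix: beneath/insufficient) + pay (root) + -ment (suffix: action/result)
Total morphemes: 3

3 morphemes (under- (prefix: beneath/insufficient) + pay (root) + -ment (suffix: action/result))


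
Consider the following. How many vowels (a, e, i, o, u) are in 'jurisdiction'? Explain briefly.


Vowels in 'jurisdiction': u, i, i, i, o = 5 vowels.

5


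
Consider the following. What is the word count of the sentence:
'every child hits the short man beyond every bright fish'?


Split into words: every | child | hits | the | short | man | beyond | every | bright | fish = 10 words.

10


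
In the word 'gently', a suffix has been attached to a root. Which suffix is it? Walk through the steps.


The word 'gently' = 'gentle' (root) + '-ly' (suffix). The suffix is '-ly'.

ly


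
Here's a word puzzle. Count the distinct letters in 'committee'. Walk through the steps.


Unique letters in 'committee': {c, e, i, m, o, t} = 6 distinct letters.

6


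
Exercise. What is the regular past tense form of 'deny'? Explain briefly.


Apply rule: Change -y to -ied. 'deny' becomes 'denied'.

denied


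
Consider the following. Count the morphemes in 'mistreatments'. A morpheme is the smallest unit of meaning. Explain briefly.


Decomposition: mis- (prefix) + treat (root) + -ment (suffix) + -s (plural) = 4 morpheme(s)

4 morphemes


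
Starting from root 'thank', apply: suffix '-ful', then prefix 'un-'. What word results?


Step 1: Add suffix '-ful' to 'thank' = 'thankful'
Step 2: Add prefix 'un-' to 'thankful' = 'unthankful'

unthankful


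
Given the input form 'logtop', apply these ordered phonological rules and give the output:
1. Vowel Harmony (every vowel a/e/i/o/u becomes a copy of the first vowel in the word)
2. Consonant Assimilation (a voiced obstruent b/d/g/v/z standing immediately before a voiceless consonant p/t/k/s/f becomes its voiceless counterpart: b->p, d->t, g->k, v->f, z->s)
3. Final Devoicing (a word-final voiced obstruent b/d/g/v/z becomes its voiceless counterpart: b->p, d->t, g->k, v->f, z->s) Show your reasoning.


Starting form: 'logtop'
Rule 1: Vowel Harmony: all vowels already match. No change.
Rule 2: Consonant Assimilation: voiced obstruent before voiceless consonant becomes voiceless ('gt' -> 'kt'). 'logtop' -> 'loktop'
Rule 3: Final Devoicing: final consonant 'p' is not one of the voiced obstruents b/d/g/v/z. No change.
Final form: 'loktop'

loktop


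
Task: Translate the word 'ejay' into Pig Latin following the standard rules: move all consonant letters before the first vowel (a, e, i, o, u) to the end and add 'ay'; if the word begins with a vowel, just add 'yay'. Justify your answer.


'ejay' starts with a vowel, so add 'yay': 'ejayyay'.

ejayyay


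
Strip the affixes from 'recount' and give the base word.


Remove prefix 're' from 'recount' to get root 'count'.

count


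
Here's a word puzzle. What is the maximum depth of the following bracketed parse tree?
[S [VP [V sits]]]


Count bracket nesting levels:
'[' at pos 0: depth = 1
'[' at pos 3: depth = 2
'[' at pos 7: depth = 3
Maximum depth reached: 3

3


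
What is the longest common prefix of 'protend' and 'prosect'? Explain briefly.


Compare from the start: 3 characters match: 'pro'. Mismatch at position 4: 't' vs 's'.

pro


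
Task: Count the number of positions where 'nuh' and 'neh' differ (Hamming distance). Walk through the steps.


Alignment:
Position 1: 'n' vs 'n' = match
Position 2: 'u' vs 'e' = DIFFER
Position 3: 'h' vs 'h' = match
Total differences: 1

1


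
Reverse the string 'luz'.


Reverse 'luz' character by character: 'zul'.

zul


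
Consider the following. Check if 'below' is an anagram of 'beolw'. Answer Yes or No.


Sorted letters of 'below': 'below'
Sorted letters of 'beolw': 'below'
They match.

Yes


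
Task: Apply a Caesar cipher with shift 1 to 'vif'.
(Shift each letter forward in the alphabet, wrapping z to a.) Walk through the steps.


Shift each letter by 1: v -> w, i -> j, f -> g. Result: 'wjg'.

wjg


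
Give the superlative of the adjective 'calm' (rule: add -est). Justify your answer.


Apply superlative formation (add -est): 'calm' -> 'calmest'.

calmest


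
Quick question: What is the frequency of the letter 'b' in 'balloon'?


Letter 'b' in 'balloon': found at position(s) 1 = 1 occurrence(s).

1


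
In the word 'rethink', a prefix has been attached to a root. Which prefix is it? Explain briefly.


The word 'rethink' = 're' (prefix) + 'think' (root). The prefix is 're'.

re


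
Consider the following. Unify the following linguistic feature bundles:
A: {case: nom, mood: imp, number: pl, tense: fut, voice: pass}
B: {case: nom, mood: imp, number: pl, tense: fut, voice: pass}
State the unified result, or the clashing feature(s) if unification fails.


Compare features:
case: A=nom vs B=nom -> unified: nom
mood: A=imp vs B=imp -> unified: imp
number: A=pl vs B=pl -> unified: pl
tense: A=fut vs B=fut -> unified: fut
voice: A=pass vs B=pass -> unified: pass
No clashes found.

Unified: {case: nom, mood: imp, number: pl, tense: fut, voice: pass}


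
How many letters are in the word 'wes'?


Spell out 'wes' and number each letter: w(1), e(2), s(3). Total: 3 letters.

3


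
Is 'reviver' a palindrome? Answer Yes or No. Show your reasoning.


Forward: 'reviver'
Reversed: 'reviver'
They are identical.

Yes


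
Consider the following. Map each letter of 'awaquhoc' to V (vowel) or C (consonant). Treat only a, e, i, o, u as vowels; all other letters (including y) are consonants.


Letter mapping: a = V, w = C, a = V, q = C, u = V, h = C, o = V, c = C.

VCVCVCVC


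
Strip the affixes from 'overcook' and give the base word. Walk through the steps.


Remove prefix 'over' from 'overcook' to get root 'cook'.

cook


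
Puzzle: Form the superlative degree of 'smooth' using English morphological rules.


Apply superlative formation (add -est): 'smooth' -> 'smoothest'.

smoothest


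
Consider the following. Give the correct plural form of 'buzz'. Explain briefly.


Apply rule: Add -es (sibilant/fricative ending). 'buzz' becomes 'buzzes'.

buzzes


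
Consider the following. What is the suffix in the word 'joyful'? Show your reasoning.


The word 'joyful' = 'joy' (root) + '-ful' (suffix). The suffix is '-ful'.

ful


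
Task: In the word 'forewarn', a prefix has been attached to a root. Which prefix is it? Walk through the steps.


The word 'forewarn' = 'fore' (prefix) + 'warn' (root). The prefix is 'fore'.

fore


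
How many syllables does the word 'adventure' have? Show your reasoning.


Break 'adventure' into syllables: ad-ven-ture -> ad | ven | ture = 3 syllables

3 syllables


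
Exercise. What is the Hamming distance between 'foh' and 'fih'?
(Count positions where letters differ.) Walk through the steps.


Alignment:
Position 1: 'f' vs 'f' = match
Position 2: 'o' vs 'i' = DIFFER
Position 3: 'h' vs 'h' = match
Total differences: 1

1


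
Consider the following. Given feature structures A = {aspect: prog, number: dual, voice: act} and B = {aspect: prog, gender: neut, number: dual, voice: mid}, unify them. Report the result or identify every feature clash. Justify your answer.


Compare features:
aspect: A=prog vs B=prog -> unified: prog
gender: A=_ vs B=neut -> unified: neut
number: A=dual vs B=dual -> unified: dual
voice: A=act vs B=mid -> CLASH
Clash detected on feature 'voice' (act vs mid); unification fails.

CLASH on 'voice' (act vs mid)


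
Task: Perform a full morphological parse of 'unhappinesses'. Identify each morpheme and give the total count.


Step 1: Identify prefix: 'un' (meaning: not/reverse)
Step 2: Identify root: 'happy'
Step 3: Identify suffix(es): 'ness, es'
Decomposition: un- (prefix: not/reverse) + happy (root) + -ness (suffix: state of) + -es (plural)
Total morphemes: 4

4 morphemes (un- (prefix: not/reverse) + happy (root) + -ness (suffix: state of) + -es (plural))


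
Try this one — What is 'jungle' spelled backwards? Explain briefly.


Reverse 'jungle' character by character: 'elgnuj'.

elgnuj


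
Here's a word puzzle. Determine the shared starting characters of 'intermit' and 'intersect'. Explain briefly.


Compare from the start: 5 characters match: 'inter'. Mismatch at position 6: 'm' vs 's'.

inter


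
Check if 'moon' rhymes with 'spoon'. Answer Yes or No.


Rime (stressed vowel + following sounds) of 'moon': -oon = /uːn/
Rime of 'spoon': -oon = /uːn/
/uːn/ and /uːn/ are the same ending sound, so the words rhyme.

Yes


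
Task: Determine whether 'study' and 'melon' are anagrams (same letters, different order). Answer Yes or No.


Sorted letters of 'study': 'dstuy'
Sorted letters of 'melon': 'elmno'
They do not match.

No


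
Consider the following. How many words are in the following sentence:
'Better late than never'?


Split into words: Better | late | than | never = 4 words.

4


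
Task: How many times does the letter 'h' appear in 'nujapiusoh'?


Letter 'h' in 'nujapiusoh': found at position(s) 10 = 1 occurrence(s).

1


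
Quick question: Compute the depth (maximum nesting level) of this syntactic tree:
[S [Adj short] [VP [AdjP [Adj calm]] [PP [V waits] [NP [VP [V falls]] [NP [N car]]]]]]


Count bracket nesting levels:
'[' at pos 0: depth = 1
'[' at pos 3: depth = 2
'[' at pos 15: depth = 2
'[' at pos 19: depth = 3
'[' at pos 25: depth = 4
'[' at pos 37: depth = 3
'[' at pos 41: depth = 4
'[' at pos 51: depth = 4
'[' at pos 55: depth = 5
'[' at pos 59: depth = 6
'[' at pos 70: depth = 5
'[' at pos 74: depth = 6
Maximum depth reached: 6

6


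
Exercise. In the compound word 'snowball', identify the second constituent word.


Split 'snowball' into 'snow' + 'ball'. The second part is 'ball'.

ball


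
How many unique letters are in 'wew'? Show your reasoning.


Unique letters in 'wew': {e, w} = 2 distinct letters.

2


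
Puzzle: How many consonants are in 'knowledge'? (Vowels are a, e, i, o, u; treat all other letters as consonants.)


Consonants in 'knowledge': k, n, w, l, d, g = 6 consonants.

6


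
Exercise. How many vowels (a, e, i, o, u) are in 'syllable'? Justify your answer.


Vowels in 'syllable': a, e = 2 vowels.

2


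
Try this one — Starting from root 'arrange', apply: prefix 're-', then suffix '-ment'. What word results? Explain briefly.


Step 1: Add prefix 're-' to 'arrange' = 'rearrange'
Step 2: Add suffix '-ment' to 'rearrange' = 'rearrangement'

rearrangement


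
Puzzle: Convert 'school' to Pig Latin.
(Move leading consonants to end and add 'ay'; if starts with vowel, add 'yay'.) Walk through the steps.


'school': move consonant cluster 'sch' to end and add 'ay': 'oolschay'.

oolschay


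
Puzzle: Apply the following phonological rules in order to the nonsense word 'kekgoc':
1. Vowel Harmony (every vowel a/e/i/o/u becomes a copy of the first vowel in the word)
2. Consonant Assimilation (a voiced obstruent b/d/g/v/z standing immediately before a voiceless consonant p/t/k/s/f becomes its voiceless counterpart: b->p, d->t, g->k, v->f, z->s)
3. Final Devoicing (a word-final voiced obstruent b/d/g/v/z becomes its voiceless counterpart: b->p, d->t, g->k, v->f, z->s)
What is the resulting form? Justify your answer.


Starting form: 'kekgoc'
Rule 1: Vowel Harmony: all vowels become 'e' (matching first vowel). 'kekgoc' -> 'kekgec'
Rule 2: Consonant Assimilation: no voiced obstruent (b/d/g/v/z) stands immediately before a voiceless consonant (p/t/k/s/f). No change.
Rule 3: Final Devoicing: final consonant 'c' is not one of the voiced obstruents b/d/g/v/z. No change.
Final form: 'kekgec'

kekgec


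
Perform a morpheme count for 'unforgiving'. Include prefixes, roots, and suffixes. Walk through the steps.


Decomposition: un- (prefix) + forgive (root) + -ing (suffix) = 3 morpheme(s)

3 morphemes


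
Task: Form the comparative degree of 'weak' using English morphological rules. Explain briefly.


Apply comparative formation (add -er): 'weak' -> 'weaker'.

weaker


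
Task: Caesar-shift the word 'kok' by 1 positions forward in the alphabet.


Shift each letter by 1: k -> l, o -> p, k -> l. Result: 'lpl'.

lpl


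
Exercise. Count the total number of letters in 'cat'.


Spell out 'cat' and number each letter: c(1), a(2), t(3). Total: 3 letters.

3


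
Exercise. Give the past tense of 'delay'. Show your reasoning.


Apply rule: Add -ed. 'delay' becomes 'delayed'.

delayed


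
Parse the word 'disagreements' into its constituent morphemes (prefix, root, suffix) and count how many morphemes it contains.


Step 1: Identify prefix: 'dis' (meaning: not/apart)
Step 2: Identify root: 'agree'
Step 3: Identify suffix(es): 'ment, s'
Decomposition: dis- (prefix: not/apart) + agree (root) + -ment (suffix: action/result) + -s (plural)
Total morphemes: 4

4 morphemes (dis- (prefix: not/apart) + agree (root) + -ment (suffix: action/result) + -s (plural))


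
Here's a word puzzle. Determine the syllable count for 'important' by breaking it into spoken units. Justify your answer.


Break 'important' into syllables: im-por-tant -> im | por | tant = 3 syllables

3 syllables


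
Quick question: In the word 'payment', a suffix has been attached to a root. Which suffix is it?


The word 'payment' = 'pay' (root) + '-ment' (suffix). The suffix is '-ment'.

ment


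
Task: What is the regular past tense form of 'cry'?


Apply rule: Change -y to -ied. 'cry' becomes 'cried'.

cried


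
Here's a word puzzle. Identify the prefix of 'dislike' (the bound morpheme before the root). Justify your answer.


The word 'dislike' = 'dis' (prefix) + 'like' (root). The prefix is 'dis'.

dis


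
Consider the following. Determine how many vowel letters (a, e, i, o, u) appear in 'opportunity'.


Vowels in 'opportunity': o, o, u, i = 4 vowels.

4


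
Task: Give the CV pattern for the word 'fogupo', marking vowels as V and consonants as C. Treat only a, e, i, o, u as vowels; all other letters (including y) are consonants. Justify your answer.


Letter mapping: f = C, o = V, g = C, u = V, p = C, o = V.

CVCVCV


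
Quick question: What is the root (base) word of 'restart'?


Remove prefix 're' from 'restart' to get root 'start'.

start


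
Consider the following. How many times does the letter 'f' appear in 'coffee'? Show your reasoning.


Letter 'f' in 'coffee': found at position(s) 3, 4 = 2 occurrence(s).

2


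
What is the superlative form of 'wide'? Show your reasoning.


Apply superlative formation (ends in e: add -st): 'wide' -> 'widest'.

widest


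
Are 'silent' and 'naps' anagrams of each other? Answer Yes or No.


Sorted letters of 'silent': 'eilnst'
Sorted letters of 'naps': 'anps'
They do not match.

No


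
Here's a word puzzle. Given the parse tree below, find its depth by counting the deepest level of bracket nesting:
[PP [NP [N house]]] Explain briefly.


Count bracket nesting levels:
'[' at pos 0: depth = 1
'[' at pos 4: depth = 2
'[' at pos 8: depth = 3
Maximum depth reached: 3

3


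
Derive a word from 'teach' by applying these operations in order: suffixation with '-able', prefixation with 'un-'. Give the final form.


Step 1: Add suffix '-able' to 'teach' = 'teachable'
Step 2: Add prefix 'un-' to 'teachable' = 'unteachable'

unteachable


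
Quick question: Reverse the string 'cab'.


Reverse 'cab' character by character: 'bac'.

bac


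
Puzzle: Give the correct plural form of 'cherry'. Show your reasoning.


Apply rule: Change -y to -ies (consonant + y). 'cherry' becomes 'cherries'.

cherries


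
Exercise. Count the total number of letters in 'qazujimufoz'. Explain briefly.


Spell out 'qazujimufoz' and number each letter: q(1), a(2), z(3), u(4), j(5), i(6), m(7), u(8), f(9), o(10), z(11). Total: 11 letters.

11


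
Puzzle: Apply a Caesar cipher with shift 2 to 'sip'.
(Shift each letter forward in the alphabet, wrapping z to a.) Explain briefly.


Shift each letter by 2: s -> u, i -> k, p -> r. Result: 'ukr'.

ukr


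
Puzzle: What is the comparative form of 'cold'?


Apply comparative formation (add -er): 'cold' -> 'colder'.

colder


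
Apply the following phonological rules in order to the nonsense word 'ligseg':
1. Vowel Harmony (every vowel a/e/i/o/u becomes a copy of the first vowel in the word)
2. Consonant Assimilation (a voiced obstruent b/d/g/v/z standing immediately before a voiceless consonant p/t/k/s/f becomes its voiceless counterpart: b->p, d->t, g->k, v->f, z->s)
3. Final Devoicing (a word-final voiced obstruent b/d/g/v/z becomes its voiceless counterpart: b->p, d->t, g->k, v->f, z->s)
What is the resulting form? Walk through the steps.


Starting form: 'ligseg'
Rule 1: Vowel Harmony: all vowels become 'i' (matching first vowel). 'ligseg' -> 'ligsig'
Rule 2: Consonant Assimilation: voiced obstruent before voiceless consonant becomes voiceless ('gs' -> 'ks'). 'ligsig' -> 'liksig'
Rule 3: Final Devoicing: word-final voiced obstruent 'g' becomes voiceless 'k'. 'liksig' -> 'liksik'
Final form: 'liksik'

liksik


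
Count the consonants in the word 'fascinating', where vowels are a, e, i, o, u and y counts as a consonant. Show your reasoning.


Consonants in 'fascinating': f, s, c, n, t, n, g = 7 consonants.

7


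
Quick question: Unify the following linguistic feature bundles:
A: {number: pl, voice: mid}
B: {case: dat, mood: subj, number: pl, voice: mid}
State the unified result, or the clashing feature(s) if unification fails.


Compare features:
case: A=_ vs B=dat -> unified: dat
mood: A=_ vs B=subj -> unified: subj
number: A=pl vs B=pl -> unified: pl
voice: A=mid vs B=mid -> unified: mid
No clashes found.

Unified: {case: dat, mood: subj, number: pl, voice: mid}


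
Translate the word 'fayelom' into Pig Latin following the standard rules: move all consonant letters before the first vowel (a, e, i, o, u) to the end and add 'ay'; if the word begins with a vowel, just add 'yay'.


'fayelom': move consonant cluster 'f' to end and add 'ay': 'ayelomfay'.

ayelomfay


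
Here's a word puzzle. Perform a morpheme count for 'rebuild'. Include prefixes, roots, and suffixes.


Decomposition: re- (prefix) + build (root) = 2 morpheme(s)

2 morphemes


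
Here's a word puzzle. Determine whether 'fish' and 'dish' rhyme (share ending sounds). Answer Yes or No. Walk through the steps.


Rime (stressed vowel + following sounds) of 'fish': -ish = /ɪʃ/
Rime of 'dish': -ish = /ɪʃ/
/ɪʃ/ and /ɪʃ/ are the same ending sound, so the words rhyme.

Yes


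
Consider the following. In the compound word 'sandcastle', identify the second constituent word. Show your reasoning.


Split 'sandcastle' into 'sand' + 'castle'. The second part is 'castle'.

castle


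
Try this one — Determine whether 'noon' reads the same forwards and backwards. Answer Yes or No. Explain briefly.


Forward: 'noon'
Reversed: 'noon'
They are identical.

Yes


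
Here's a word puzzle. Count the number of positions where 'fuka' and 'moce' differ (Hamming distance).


Alignment:
Position 1: 'f' vs 'm' = DIFFER
Position 2: 'u' vs 'o' = DIFFER
Position 3: 'k' vs 'c' = DIFFER
Position 4: 'a' vs 'e' = DIFFER
Total differences: 4

4


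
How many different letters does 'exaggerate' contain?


Unique letters in 'exaggerate': {a, e, g, r, t, x} = 6 distinct letters.

6


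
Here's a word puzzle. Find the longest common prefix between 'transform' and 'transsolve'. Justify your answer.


Compare from the start: 5 characters match: 'trans'. Mismatch at position 6: 'f' vs 's'.

trans


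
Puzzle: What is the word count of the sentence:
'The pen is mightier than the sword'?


Split into words: The | pen | is | mightier | than | the | sword = 7 words.

7


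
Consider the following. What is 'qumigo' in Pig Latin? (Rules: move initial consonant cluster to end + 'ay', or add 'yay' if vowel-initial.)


'qumigo': move consonant cluster 'q' to end and add 'ay': 'umigoqay'.

umigoqay


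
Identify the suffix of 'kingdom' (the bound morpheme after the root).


The word 'kingdom' = 'king' (root) + '-dom' (suffix). The suffix is '-dom'.

dom


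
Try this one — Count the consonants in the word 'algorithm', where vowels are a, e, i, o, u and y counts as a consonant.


Consonants in 'algorithm': l, g, r, t, h, m = 6 consonants.

6


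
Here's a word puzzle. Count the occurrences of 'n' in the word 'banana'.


Letter 'n' in 'banana': found at position(s) 3, 5 = 2 occurrence(s).

2


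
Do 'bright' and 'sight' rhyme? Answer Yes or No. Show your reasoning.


Rime (stressed vowel + following sounds) of 'bright': -ight = /aɪt/
Rime of 'sight': -ight = /aɪt/
/aɪt/ and /aɪt/ are the same ending sound, so the words rhyme.

Yes


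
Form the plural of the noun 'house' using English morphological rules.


Apply rule: Add -s. 'house' becomes 'houses'.

houses


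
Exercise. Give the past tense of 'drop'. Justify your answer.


Apply rule: Double final consonant and add -ed. 'drop' becomes 'dropped'.

dropped


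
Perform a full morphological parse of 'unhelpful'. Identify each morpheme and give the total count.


Step 1: Identify prefix: 'un' (meaning: not/reverse)
Step 2: Identify root: 'help'
Step 3: Identify suffix(es): 'ful'
Decomposition: un- (prefix: not/reverse) + help (root) + -ful (suffix: full of)
Total morphemes: 3

3 morphemes (un- (prefix: not/reverse) + help (root) + -ful (suffix: full of))


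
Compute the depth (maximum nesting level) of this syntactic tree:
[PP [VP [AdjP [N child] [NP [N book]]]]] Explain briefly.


Count bracket nesting levels:
'[' at pos 0: depth = 1
'[' at pos 4: depth = 2
'[' at pos 8: depth = 3
'[' at pos 14: depth = 4
'[' at pos 24: depth = 4
'[' at pos 28: depth = 5
Maximum depth reached: 5

5


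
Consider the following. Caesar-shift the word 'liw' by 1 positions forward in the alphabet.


Shift each letter by 1: l -> m, i -> j, w -> x. Result: 'mjx'.

mjx


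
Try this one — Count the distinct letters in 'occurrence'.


Unique letters in 'occurrence': {c, e, n, o, r, u} = 6 distinct letters.

6


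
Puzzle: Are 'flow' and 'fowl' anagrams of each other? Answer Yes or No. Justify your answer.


Sorted letters of 'flow': 'flow'
Sorted letters of 'fowl': 'flow'
They match.

Yes


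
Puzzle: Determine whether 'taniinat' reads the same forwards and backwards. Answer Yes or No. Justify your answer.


Forward: 'taniinat'
Reversed: 'taniinat'
They are identical.

Yes


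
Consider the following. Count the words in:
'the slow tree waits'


Split into words: the | slow | tree | waits = 4 words.

4


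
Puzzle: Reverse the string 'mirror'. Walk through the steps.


Reverse 'mirror' character by character: 'rorrim'.

rorrim


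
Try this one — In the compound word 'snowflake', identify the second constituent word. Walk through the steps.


Split 'snowflake' into 'snow' + 'flake'. The second part is 'flake'.

flake


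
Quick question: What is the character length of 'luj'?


Spell out 'luj' and number each letter: l(1), u(2), j(3). Total: 3 letters.

3


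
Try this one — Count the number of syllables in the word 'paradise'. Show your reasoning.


Break 'paradise' into syllables: par-a-dise -> par | a | dise = 3 syllables

3 syllables


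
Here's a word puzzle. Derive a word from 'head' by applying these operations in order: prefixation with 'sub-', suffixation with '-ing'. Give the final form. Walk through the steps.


Step 1: Add prefix 'sub-' to 'head' = 'subhead'
Step 2: Add suffix '-ing' to 'subhead' = 'subheading'

subheading


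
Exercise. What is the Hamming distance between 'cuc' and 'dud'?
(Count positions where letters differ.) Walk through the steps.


Alignment:
Position 1: 'c' vs 'd' = DIFFER
Position 2: 'u' vs 'u' = match
Position 3: 'c' vs 'd' = DIFFER
Total differences: 2

2


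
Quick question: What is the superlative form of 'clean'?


Apply superlative formation (add -est): 'clean' -> 'cleanest'.

cleanest


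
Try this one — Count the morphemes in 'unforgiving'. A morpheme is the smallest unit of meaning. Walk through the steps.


Decomposition: un- (prefix) + forgive (root) + -ing (suffix) = 3 morpheme(s)

3 morphemes


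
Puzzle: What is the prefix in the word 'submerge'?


The word 'submerge' = 'sub' (prefix) + 'merge' (root). The prefix is 'sub'.

sub


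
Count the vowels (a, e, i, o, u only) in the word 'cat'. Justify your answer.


Vowels in 'cat': a = 1 vowels.

1


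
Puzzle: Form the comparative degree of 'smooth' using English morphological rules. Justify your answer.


Apply comparative formation (add -er): 'smooth' -> 'smoother'.

smoother


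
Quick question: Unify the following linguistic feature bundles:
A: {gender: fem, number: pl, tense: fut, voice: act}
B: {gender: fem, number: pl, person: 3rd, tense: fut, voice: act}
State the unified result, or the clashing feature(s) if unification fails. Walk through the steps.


Compare features:
gender: A=fem vs B=fem -> unified: fem
number: A=pl vs B=pl -> unified: pl
person: A=_ vs B=3rd -> unified: 3rd
tense: A=fut vs B=fut -> unified: fut
voice: A=act vs B=act -> unified: act
No clashes found.

Unified: {gender: fem, number: pl, person: 3rd, tense: fut, voice: act}


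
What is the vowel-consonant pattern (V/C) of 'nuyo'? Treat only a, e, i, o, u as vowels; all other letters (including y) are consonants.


Letter mapping: n = C, u = V, y = C, o = V.

CVCV


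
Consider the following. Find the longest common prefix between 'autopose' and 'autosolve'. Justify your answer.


Compare from the start: 4 characters match: 'auto'. Mismatch at position 5: 'p' vs 's'.

auto


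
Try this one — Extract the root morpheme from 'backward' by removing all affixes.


Remove suffix '-ward' from 'backward' to get root 'back'.

back


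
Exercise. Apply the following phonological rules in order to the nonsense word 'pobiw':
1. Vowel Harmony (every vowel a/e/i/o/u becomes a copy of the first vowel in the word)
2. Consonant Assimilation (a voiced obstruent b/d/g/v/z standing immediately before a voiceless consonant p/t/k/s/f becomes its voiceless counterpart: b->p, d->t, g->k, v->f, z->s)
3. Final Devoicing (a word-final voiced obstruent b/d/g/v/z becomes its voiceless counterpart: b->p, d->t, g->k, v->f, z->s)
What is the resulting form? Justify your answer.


Starting form: 'pobiw'
Rule 1: Vowel Harmony: all vowels become 'o' (matching first vowel). 'pobiw' -> 'pobow'
Rule 2: Consonant Assimilation: no voiced obstruent (b/d/g/v/z) stands immediately before a voiceless consonant (p/t/k/s/f). No change.
Rule 3: Final Devoicing: final consonant 'w' is not one of the voiced obstruents b/d/g/v/z. No change.
Final form: 'pobow'

pobow


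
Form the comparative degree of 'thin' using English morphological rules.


Apply comparative formation (double final consonant, add -er): 'thin' -> 'thinner'.

thinner


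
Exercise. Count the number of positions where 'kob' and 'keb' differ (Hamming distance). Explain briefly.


Alignment:
Position 1: 'k' vs 'k' = match
Position 2: 'o' vs 'e' = DIFFER
Position 3: 'b' vs 'b' = match
Total differences: 1

1


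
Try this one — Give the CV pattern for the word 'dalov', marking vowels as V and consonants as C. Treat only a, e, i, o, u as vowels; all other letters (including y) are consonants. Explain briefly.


Letter mapping: d = C, a = V, l = C, o = V, v = C.

CVCVC
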